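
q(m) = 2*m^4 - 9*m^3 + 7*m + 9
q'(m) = 8*m^3 - 27*m^2 + 7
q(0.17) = 10.15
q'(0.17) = 6.26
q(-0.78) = 8.55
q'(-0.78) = -13.22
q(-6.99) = 7808.48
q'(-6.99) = -4044.48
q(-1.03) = 13.88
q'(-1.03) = -30.39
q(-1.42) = 32.96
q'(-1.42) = -70.35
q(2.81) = -46.33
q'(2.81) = -28.69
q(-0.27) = 7.30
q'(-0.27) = 4.87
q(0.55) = 11.54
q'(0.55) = 0.16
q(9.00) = 6633.00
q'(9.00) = 3652.00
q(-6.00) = 4503.00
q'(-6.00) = -2693.00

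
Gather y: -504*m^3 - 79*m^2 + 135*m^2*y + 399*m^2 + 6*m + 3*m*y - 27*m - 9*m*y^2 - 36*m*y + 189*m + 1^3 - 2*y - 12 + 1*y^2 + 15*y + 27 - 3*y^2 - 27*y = -504*m^3 + 320*m^2 + 168*m + y^2*(-9*m - 2) + y*(135*m^2 - 33*m - 14) + 16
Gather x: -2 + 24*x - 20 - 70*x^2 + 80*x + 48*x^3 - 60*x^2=48*x^3 - 130*x^2 + 104*x - 22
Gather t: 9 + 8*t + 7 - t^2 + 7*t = -t^2 + 15*t + 16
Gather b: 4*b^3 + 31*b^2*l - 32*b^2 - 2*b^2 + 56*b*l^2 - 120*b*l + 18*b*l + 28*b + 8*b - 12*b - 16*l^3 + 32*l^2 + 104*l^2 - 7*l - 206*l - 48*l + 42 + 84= 4*b^3 + b^2*(31*l - 34) + b*(56*l^2 - 102*l + 24) - 16*l^3 + 136*l^2 - 261*l + 126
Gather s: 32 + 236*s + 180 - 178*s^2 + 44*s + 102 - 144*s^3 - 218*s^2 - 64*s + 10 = -144*s^3 - 396*s^2 + 216*s + 324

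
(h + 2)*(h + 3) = h^2 + 5*h + 6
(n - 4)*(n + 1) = n^2 - 3*n - 4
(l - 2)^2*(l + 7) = l^3 + 3*l^2 - 24*l + 28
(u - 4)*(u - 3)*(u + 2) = u^3 - 5*u^2 - 2*u + 24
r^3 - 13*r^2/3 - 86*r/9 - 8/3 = (r - 6)*(r + 1/3)*(r + 4/3)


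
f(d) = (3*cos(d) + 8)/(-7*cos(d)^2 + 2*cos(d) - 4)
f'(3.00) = 0.10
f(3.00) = -0.39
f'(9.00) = 0.34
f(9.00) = -0.45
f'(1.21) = -0.76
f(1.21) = -2.17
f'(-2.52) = -0.58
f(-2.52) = -0.54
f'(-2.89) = -0.19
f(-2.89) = -0.41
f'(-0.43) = 0.60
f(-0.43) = -1.35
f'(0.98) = -1.33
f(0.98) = -1.91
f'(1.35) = 0.16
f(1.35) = -2.22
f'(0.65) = -0.96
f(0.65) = -1.52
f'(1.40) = 0.55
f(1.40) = -2.20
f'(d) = (-14*sin(d)*cos(d) + 2*sin(d))*(3*cos(d) + 8)/(-7*cos(d)^2 + 2*cos(d) - 4)^2 - 3*sin(d)/(-7*cos(d)^2 + 2*cos(d) - 4) = 7*(-3*cos(d)^2 - 16*cos(d) + 4)*sin(d)/(7*sin(d)^2 + 2*cos(d) - 11)^2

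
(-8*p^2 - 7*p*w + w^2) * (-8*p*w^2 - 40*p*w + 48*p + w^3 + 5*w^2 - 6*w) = 64*p^3*w^2 + 320*p^3*w - 384*p^3 + 48*p^2*w^3 + 240*p^2*w^2 - 288*p^2*w - 15*p*w^4 - 75*p*w^3 + 90*p*w^2 + w^5 + 5*w^4 - 6*w^3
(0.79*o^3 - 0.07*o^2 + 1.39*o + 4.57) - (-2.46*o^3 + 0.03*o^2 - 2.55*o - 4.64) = 3.25*o^3 - 0.1*o^2 + 3.94*o + 9.21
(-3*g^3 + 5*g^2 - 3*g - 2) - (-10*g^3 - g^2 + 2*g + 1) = 7*g^3 + 6*g^2 - 5*g - 3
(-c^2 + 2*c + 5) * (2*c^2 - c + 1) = -2*c^4 + 5*c^3 + 7*c^2 - 3*c + 5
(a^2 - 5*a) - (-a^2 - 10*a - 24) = 2*a^2 + 5*a + 24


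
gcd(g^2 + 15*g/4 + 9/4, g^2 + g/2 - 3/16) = g + 3/4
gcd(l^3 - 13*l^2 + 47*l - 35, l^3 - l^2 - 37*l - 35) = l - 7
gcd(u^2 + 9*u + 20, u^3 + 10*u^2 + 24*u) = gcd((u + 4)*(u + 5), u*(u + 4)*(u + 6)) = u + 4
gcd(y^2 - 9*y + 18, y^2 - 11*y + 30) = y - 6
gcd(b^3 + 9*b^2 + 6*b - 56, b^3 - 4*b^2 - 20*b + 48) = b^2 + 2*b - 8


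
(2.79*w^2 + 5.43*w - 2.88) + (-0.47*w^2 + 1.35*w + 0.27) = 2.32*w^2 + 6.78*w - 2.61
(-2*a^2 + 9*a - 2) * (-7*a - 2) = 14*a^3 - 59*a^2 - 4*a + 4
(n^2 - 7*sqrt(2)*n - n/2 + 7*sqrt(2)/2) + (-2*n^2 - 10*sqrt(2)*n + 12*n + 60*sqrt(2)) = -n^2 - 17*sqrt(2)*n + 23*n/2 + 127*sqrt(2)/2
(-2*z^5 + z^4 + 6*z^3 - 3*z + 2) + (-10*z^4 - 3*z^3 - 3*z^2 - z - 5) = -2*z^5 - 9*z^4 + 3*z^3 - 3*z^2 - 4*z - 3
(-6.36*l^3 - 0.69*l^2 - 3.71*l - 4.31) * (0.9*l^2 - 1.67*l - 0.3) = -5.724*l^5 + 10.0002*l^4 - 0.2787*l^3 + 2.5237*l^2 + 8.3107*l + 1.293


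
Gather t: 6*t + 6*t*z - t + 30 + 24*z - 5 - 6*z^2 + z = t*(6*z + 5) - 6*z^2 + 25*z + 25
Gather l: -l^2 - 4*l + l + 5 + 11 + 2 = -l^2 - 3*l + 18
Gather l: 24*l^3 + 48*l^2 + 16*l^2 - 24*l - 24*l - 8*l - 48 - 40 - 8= 24*l^3 + 64*l^2 - 56*l - 96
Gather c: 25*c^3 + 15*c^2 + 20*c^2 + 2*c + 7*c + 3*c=25*c^3 + 35*c^2 + 12*c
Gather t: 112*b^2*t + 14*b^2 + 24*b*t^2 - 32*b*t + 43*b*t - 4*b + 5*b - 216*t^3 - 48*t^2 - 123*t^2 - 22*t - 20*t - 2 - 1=14*b^2 + b - 216*t^3 + t^2*(24*b - 171) + t*(112*b^2 + 11*b - 42) - 3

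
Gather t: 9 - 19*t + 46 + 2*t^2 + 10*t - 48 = 2*t^2 - 9*t + 7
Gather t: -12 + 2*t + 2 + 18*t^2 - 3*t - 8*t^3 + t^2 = -8*t^3 + 19*t^2 - t - 10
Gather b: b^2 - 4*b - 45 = b^2 - 4*b - 45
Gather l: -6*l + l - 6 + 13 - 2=5 - 5*l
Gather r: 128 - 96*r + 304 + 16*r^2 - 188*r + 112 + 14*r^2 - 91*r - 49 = 30*r^2 - 375*r + 495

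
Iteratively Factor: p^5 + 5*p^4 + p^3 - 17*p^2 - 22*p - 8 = (p + 1)*(p^4 + 4*p^3 - 3*p^2 - 14*p - 8) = (p + 1)^2*(p^3 + 3*p^2 - 6*p - 8) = (p - 2)*(p + 1)^2*(p^2 + 5*p + 4) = (p - 2)*(p + 1)^2*(p + 4)*(p + 1)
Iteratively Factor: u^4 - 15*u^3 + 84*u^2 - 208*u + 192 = (u - 3)*(u^3 - 12*u^2 + 48*u - 64) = (u - 4)*(u - 3)*(u^2 - 8*u + 16) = (u - 4)^2*(u - 3)*(u - 4)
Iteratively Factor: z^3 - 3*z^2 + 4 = (z + 1)*(z^2 - 4*z + 4) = (z - 2)*(z + 1)*(z - 2)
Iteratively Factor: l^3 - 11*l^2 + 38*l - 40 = (l - 5)*(l^2 - 6*l + 8) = (l - 5)*(l - 2)*(l - 4)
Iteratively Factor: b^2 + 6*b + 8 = (b + 4)*(b + 2)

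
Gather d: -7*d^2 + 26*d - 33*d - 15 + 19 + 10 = -7*d^2 - 7*d + 14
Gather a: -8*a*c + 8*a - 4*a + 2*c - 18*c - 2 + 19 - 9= a*(4 - 8*c) - 16*c + 8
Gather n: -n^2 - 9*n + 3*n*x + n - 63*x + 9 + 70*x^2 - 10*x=-n^2 + n*(3*x - 8) + 70*x^2 - 73*x + 9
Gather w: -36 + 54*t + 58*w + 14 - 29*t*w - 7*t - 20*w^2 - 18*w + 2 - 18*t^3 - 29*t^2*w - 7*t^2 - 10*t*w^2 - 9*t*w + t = -18*t^3 - 7*t^2 + 48*t + w^2*(-10*t - 20) + w*(-29*t^2 - 38*t + 40) - 20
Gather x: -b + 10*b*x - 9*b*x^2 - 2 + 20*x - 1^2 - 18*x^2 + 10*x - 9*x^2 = -b + x^2*(-9*b - 27) + x*(10*b + 30) - 3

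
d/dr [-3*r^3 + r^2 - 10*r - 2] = -9*r^2 + 2*r - 10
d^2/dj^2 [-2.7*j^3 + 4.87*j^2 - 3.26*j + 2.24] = 9.74 - 16.2*j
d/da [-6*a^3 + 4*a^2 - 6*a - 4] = -18*a^2 + 8*a - 6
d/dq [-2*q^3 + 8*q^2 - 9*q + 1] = -6*q^2 + 16*q - 9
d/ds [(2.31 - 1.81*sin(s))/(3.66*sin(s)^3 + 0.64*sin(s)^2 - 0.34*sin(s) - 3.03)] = (13.2492*sin(s)^3 - 24.2054*sin(s)^2 - 2.9568*sin(s) + 6.2697)*cos(s)/(13.3956*sin(s)^6 + 4.6848*sin(s)^5 - 2.0792*sin(s)^4 - 22.6148*sin(s)^3 - 3.7628*sin(s)^2 + 2.0604*sin(s) + 9.1809)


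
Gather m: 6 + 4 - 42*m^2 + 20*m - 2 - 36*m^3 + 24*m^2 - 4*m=-36*m^3 - 18*m^2 + 16*m + 8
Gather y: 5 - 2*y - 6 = -2*y - 1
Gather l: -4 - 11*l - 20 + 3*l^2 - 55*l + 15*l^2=18*l^2 - 66*l - 24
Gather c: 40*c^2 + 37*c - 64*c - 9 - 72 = 40*c^2 - 27*c - 81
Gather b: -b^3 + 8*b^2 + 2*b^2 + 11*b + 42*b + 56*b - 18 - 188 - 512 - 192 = -b^3 + 10*b^2 + 109*b - 910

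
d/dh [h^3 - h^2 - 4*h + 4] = 3*h^2 - 2*h - 4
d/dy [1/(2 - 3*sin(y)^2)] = 12*sin(2*y)/(3*cos(2*y) + 1)^2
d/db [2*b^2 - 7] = 4*b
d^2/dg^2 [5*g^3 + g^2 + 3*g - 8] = 30*g + 2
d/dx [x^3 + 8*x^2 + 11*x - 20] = 3*x^2 + 16*x + 11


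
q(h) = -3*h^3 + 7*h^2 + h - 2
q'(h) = -9*h^2 + 14*h + 1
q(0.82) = 1.87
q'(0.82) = 6.43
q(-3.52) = 212.06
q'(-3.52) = -159.79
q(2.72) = -7.86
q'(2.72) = -27.51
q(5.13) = -217.67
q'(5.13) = -164.03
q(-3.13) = 155.44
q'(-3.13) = -130.99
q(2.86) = -12.06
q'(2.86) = -32.58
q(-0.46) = -0.69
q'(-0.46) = -7.34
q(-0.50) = -0.38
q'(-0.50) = -8.25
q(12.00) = -4166.00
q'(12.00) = -1127.00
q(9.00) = -1613.00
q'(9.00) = -602.00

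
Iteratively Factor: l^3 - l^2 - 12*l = (l)*(l^2 - l - 12) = l*(l - 4)*(l + 3)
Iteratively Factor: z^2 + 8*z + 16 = (z + 4)*(z + 4)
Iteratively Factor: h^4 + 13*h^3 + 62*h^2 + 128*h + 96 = (h + 4)*(h^3 + 9*h^2 + 26*h + 24) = (h + 4)^2*(h^2 + 5*h + 6) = (h + 3)*(h + 4)^2*(h + 2)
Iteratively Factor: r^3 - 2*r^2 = (r)*(r^2 - 2*r) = r^2*(r - 2)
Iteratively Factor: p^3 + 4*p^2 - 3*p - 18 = (p + 3)*(p^2 + p - 6) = (p - 2)*(p + 3)*(p + 3)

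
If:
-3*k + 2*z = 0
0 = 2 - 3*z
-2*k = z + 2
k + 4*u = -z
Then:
No Solution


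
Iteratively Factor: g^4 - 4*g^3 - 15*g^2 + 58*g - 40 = (g - 2)*(g^3 - 2*g^2 - 19*g + 20) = (g - 5)*(g - 2)*(g^2 + 3*g - 4) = (g - 5)*(g - 2)*(g - 1)*(g + 4)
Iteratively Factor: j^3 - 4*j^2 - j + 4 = (j - 1)*(j^2 - 3*j - 4) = (j - 1)*(j + 1)*(j - 4)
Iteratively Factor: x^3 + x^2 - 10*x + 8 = (x + 4)*(x^2 - 3*x + 2) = (x - 1)*(x + 4)*(x - 2)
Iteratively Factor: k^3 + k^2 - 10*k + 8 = (k + 4)*(k^2 - 3*k + 2) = (k - 1)*(k + 4)*(k - 2)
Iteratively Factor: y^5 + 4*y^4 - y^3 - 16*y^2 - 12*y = (y + 3)*(y^4 + y^3 - 4*y^2 - 4*y) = (y + 1)*(y + 3)*(y^3 - 4*y) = (y - 2)*(y + 1)*(y + 3)*(y^2 + 2*y) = (y - 2)*(y + 1)*(y + 2)*(y + 3)*(y)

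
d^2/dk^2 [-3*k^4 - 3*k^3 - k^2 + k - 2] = -36*k^2 - 18*k - 2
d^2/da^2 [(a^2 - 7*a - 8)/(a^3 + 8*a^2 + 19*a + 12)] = 2*(a^3 - 24*a^2 - 204*a - 380)/(a^6 + 21*a^5 + 183*a^4 + 847*a^3 + 2196*a^2 + 3024*a + 1728)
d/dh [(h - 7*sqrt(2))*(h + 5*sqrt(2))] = 2*h - 2*sqrt(2)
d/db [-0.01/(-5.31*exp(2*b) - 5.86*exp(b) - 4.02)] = (-0.1062*exp(b) - 0.0586)*exp(b)/(5.31*exp(2*b) + 5.86*exp(b) + 4.02)^2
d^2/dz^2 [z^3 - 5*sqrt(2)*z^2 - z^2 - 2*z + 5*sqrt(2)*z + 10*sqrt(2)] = 6*z - 10*sqrt(2) - 2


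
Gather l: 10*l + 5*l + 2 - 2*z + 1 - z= 15*l - 3*z + 3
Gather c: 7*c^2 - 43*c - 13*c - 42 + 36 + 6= 7*c^2 - 56*c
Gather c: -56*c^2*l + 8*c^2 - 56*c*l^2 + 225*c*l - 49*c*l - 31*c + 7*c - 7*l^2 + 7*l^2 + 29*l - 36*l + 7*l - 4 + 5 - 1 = c^2*(8 - 56*l) + c*(-56*l^2 + 176*l - 24)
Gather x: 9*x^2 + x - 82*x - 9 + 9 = 9*x^2 - 81*x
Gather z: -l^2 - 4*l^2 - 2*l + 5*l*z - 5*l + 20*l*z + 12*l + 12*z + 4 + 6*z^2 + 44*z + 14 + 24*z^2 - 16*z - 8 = -5*l^2 + 5*l + 30*z^2 + z*(25*l + 40) + 10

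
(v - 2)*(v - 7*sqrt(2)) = v^2 - 7*sqrt(2)*v - 2*v + 14*sqrt(2)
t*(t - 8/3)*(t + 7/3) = t^3 - t^2/3 - 56*t/9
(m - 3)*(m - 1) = m^2 - 4*m + 3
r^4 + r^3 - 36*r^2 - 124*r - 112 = (r - 7)*(r + 2)^2*(r + 4)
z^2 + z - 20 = (z - 4)*(z + 5)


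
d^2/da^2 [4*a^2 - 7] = 8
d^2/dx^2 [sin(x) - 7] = -sin(x)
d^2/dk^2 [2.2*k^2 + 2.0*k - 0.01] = 4.40000000000000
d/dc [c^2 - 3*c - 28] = 2*c - 3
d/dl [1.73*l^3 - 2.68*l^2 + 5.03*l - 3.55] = 5.19*l^2 - 5.36*l + 5.03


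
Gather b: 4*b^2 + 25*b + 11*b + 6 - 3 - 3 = 4*b^2 + 36*b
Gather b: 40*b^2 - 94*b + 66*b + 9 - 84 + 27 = 40*b^2 - 28*b - 48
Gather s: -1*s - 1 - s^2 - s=-s^2 - 2*s - 1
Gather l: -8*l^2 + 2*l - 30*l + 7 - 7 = -8*l^2 - 28*l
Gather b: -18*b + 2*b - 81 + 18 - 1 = -16*b - 64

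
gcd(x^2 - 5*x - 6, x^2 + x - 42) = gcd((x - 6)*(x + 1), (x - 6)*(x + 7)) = x - 6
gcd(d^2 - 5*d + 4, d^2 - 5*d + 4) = d^2 - 5*d + 4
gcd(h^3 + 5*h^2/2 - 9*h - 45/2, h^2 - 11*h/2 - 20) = h + 5/2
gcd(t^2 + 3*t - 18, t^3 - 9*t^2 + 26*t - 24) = t - 3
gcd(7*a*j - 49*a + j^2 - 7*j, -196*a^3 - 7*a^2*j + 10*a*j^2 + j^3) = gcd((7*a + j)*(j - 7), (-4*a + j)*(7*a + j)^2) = 7*a + j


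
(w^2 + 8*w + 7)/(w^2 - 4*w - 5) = (w + 7)/(w - 5)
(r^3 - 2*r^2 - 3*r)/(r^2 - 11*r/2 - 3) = 2*r*(-r^2 + 2*r + 3)/(-2*r^2 + 11*r + 6)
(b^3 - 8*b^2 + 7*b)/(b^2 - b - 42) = b*(b - 1)/(b + 6)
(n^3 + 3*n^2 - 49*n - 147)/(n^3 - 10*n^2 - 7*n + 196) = (n^2 + 10*n + 21)/(n^2 - 3*n - 28)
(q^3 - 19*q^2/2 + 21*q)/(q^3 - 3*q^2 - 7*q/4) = 2*(q - 6)/(2*q + 1)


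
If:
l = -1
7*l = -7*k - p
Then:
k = 1 - p/7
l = -1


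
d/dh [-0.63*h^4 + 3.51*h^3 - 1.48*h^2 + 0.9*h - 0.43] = -2.52*h^3 + 10.53*h^2 - 2.96*h + 0.9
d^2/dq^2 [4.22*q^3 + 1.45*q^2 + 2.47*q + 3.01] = 25.32*q + 2.9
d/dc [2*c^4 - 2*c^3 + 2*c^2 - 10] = 2*c*(4*c^2 - 3*c + 2)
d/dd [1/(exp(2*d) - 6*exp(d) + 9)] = 2*(3 - exp(d))*exp(d)/(exp(2*d) - 6*exp(d) + 9)^2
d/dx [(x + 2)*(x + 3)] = 2*x + 5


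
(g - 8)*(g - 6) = g^2 - 14*g + 48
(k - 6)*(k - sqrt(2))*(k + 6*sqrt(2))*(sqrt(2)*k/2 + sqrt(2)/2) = sqrt(2)*k^4/2 - 5*sqrt(2)*k^3/2 + 5*k^3 - 25*k^2 - 9*sqrt(2)*k^2 - 30*k + 30*sqrt(2)*k + 36*sqrt(2)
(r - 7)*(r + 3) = r^2 - 4*r - 21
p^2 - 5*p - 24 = (p - 8)*(p + 3)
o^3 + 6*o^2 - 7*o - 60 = (o - 3)*(o + 4)*(o + 5)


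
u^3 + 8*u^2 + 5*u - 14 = (u - 1)*(u + 2)*(u + 7)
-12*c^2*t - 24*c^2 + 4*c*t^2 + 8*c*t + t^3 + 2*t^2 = (-2*c + t)*(6*c + t)*(t + 2)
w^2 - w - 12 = (w - 4)*(w + 3)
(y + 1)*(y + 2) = y^2 + 3*y + 2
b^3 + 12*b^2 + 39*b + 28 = (b + 1)*(b + 4)*(b + 7)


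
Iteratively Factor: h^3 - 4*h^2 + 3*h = (h)*(h^2 - 4*h + 3) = h*(h - 1)*(h - 3)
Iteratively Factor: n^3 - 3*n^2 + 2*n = (n - 1)*(n^2 - 2*n) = (n - 2)*(n - 1)*(n)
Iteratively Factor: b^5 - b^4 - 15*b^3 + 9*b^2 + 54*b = (b)*(b^4 - b^3 - 15*b^2 + 9*b + 54) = b*(b - 3)*(b^3 + 2*b^2 - 9*b - 18) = b*(b - 3)*(b + 2)*(b^2 - 9) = b*(b - 3)^2*(b + 2)*(b + 3)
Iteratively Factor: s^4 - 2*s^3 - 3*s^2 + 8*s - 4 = (s - 1)*(s^3 - s^2 - 4*s + 4) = (s - 2)*(s - 1)*(s^2 + s - 2) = (s - 2)*(s - 1)^2*(s + 2)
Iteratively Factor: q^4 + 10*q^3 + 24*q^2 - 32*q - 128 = (q - 2)*(q^3 + 12*q^2 + 48*q + 64) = (q - 2)*(q + 4)*(q^2 + 8*q + 16) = (q - 2)*(q + 4)^2*(q + 4)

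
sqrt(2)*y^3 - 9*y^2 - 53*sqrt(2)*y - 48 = (y - 8*sqrt(2))*(y + 3*sqrt(2))*(sqrt(2)*y + 1)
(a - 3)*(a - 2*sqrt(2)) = a^2 - 3*a - 2*sqrt(2)*a + 6*sqrt(2)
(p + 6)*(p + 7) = p^2 + 13*p + 42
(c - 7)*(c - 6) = c^2 - 13*c + 42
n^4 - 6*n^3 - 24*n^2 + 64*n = n*(n - 8)*(n - 2)*(n + 4)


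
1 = 1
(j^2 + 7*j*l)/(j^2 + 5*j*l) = (j + 7*l)/(j + 5*l)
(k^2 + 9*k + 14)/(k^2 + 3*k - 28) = (k + 2)/(k - 4)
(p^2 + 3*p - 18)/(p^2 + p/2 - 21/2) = 2*(p + 6)/(2*p + 7)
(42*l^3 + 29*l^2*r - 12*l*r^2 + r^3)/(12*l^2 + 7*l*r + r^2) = (42*l^3 + 29*l^2*r - 12*l*r^2 + r^3)/(12*l^2 + 7*l*r + r^2)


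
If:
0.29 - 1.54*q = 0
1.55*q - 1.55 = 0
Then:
No Solution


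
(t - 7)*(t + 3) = t^2 - 4*t - 21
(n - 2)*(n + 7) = n^2 + 5*n - 14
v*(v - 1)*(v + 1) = v^3 - v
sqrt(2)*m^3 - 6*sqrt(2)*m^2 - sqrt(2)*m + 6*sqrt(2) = (m - 6)*(m - 1)*(sqrt(2)*m + sqrt(2))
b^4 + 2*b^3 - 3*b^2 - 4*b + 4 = (b - 1)^2*(b + 2)^2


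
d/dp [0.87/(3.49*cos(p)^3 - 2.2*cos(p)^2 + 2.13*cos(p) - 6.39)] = (9.1089*cos(p)^2 - 3.828*cos(p) + 1.8531)*sin(p)/(3.49*cos(p)^3 - 2.2*cos(p)^2 + 2.13*cos(p) - 6.39)^2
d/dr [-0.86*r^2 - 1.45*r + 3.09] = -1.72*r - 1.45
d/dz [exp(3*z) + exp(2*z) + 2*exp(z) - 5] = (3*exp(2*z) + 2*exp(z) + 2)*exp(z)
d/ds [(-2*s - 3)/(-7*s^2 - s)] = (-14*s^2 - 42*s - 3)/(s^2*(49*s^2 + 14*s + 1))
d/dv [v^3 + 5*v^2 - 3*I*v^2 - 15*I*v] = 3*v^2 + v*(10 - 6*I) - 15*I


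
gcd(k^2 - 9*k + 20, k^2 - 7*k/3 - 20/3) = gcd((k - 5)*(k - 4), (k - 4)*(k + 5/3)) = k - 4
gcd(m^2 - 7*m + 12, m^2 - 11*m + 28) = m - 4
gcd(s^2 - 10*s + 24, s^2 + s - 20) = s - 4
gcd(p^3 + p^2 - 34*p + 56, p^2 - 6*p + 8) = p^2 - 6*p + 8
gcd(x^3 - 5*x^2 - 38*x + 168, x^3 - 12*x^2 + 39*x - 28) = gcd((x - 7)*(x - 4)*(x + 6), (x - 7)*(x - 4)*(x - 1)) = x^2 - 11*x + 28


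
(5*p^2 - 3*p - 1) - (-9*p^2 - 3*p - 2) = 14*p^2 + 1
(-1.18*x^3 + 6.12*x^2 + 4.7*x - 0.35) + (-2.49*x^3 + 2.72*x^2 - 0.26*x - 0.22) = -3.67*x^3 + 8.84*x^2 + 4.44*x - 0.57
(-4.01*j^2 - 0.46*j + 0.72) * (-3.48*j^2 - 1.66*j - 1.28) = 13.9548*j^4 + 8.2574*j^3 + 3.3908*j^2 - 0.6064*j - 0.9216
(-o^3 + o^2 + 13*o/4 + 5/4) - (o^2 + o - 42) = -o^3 + 9*o/4 + 173/4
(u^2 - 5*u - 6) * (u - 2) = u^3 - 7*u^2 + 4*u + 12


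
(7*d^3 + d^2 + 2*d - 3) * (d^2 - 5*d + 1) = 7*d^5 - 34*d^4 + 4*d^3 - 12*d^2 + 17*d - 3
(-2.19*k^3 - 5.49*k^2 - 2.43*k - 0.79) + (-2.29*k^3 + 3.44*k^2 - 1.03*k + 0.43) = -4.48*k^3 - 2.05*k^2 - 3.46*k - 0.36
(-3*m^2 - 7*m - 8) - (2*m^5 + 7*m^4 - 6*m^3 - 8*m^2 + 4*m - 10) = -2*m^5 - 7*m^4 + 6*m^3 + 5*m^2 - 11*m + 2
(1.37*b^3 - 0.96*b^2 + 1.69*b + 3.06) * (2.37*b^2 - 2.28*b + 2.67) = 3.2469*b^5 - 5.3988*b^4 + 9.852*b^3 + 0.8358*b^2 - 2.4645*b + 8.1702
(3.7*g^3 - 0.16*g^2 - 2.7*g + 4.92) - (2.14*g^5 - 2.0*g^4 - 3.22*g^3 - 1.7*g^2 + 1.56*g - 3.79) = -2.14*g^5 + 2.0*g^4 + 6.92*g^3 + 1.54*g^2 - 4.26*g + 8.71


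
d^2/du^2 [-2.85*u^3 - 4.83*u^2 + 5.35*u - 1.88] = -17.1*u - 9.66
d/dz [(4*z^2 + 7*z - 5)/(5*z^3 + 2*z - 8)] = ((8*z + 7)*(5*z^3 + 2*z - 8) - (15*z^2 + 2)*(4*z^2 + 7*z - 5))/(5*z^3 + 2*z - 8)^2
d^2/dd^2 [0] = 0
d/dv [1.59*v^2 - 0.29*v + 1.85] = 3.18*v - 0.29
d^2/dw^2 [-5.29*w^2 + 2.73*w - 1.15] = -10.5800000000000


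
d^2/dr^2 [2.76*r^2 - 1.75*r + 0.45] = 5.52000000000000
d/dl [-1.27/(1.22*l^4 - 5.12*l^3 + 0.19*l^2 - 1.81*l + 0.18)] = (6.1976*l^3 - 19.5072*l^2 + 0.4826*l - 2.2987)/(1.22*l^4 - 5.12*l^3 + 0.19*l^2 - 1.81*l + 0.18)^2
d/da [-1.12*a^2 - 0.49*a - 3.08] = -2.24*a - 0.49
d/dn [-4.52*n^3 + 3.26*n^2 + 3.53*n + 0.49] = -13.56*n^2 + 6.52*n + 3.53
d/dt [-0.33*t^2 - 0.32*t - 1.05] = -0.66*t - 0.32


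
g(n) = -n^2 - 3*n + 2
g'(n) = -2*n - 3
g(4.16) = -27.79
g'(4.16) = -11.32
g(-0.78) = 3.73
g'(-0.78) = -1.44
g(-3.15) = 1.53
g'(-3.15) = 3.30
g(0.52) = 0.17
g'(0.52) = -4.04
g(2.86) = -14.76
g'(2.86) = -8.72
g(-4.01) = -2.05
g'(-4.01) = 5.02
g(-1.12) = 4.11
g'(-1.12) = -0.76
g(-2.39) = 3.46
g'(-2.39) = 1.78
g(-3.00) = 2.00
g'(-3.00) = 3.00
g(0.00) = 2.00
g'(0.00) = -3.00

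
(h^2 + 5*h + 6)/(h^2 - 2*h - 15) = (h + 2)/(h - 5)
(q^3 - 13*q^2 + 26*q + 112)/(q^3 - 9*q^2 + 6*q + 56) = (q - 8)/(q - 4)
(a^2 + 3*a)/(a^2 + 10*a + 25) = a*(a + 3)/(a^2 + 10*a + 25)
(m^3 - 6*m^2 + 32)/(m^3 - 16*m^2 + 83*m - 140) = (m^2 - 2*m - 8)/(m^2 - 12*m + 35)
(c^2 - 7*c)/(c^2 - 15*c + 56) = c/(c - 8)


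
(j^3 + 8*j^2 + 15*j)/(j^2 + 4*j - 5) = j*(j + 3)/(j - 1)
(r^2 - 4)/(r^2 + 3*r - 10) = (r + 2)/(r + 5)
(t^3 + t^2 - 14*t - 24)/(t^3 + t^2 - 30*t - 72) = (t^2 - 2*t - 8)/(t^2 - 2*t - 24)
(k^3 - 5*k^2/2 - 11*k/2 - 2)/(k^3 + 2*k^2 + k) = (k^2 - 7*k/2 - 2)/(k*(k + 1))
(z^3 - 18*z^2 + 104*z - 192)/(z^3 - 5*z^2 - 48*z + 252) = (z^2 - 12*z + 32)/(z^2 + z - 42)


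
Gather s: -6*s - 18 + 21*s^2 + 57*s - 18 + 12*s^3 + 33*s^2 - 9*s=12*s^3 + 54*s^2 + 42*s - 36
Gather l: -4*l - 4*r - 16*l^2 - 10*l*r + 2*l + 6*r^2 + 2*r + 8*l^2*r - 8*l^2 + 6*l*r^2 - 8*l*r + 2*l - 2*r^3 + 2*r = l^2*(8*r - 24) + l*(6*r^2 - 18*r) - 2*r^3 + 6*r^2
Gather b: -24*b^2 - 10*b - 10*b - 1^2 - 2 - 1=-24*b^2 - 20*b - 4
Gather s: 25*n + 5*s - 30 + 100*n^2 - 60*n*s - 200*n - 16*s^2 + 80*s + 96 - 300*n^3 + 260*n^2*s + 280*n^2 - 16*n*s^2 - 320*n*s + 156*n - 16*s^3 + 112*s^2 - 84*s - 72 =-300*n^3 + 380*n^2 - 19*n - 16*s^3 + s^2*(96 - 16*n) + s*(260*n^2 - 380*n + 1) - 6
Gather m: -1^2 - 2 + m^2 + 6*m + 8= m^2 + 6*m + 5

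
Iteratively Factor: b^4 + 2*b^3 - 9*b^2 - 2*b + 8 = (b + 4)*(b^3 - 2*b^2 - b + 2) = (b + 1)*(b + 4)*(b^2 - 3*b + 2) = (b - 2)*(b + 1)*(b + 4)*(b - 1)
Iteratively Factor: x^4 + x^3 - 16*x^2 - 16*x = (x - 4)*(x^3 + 5*x^2 + 4*x) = (x - 4)*(x + 4)*(x^2 + x) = x*(x - 4)*(x + 4)*(x + 1)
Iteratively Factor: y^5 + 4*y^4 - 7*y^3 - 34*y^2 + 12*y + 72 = (y + 3)*(y^4 + y^3 - 10*y^2 - 4*y + 24) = (y + 3)^2*(y^3 - 2*y^2 - 4*y + 8) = (y + 2)*(y + 3)^2*(y^2 - 4*y + 4) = (y - 2)*(y + 2)*(y + 3)^2*(y - 2)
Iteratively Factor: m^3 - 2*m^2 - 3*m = (m + 1)*(m^2 - 3*m) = (m - 3)*(m + 1)*(m)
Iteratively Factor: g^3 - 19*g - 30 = (g + 3)*(g^2 - 3*g - 10) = (g + 2)*(g + 3)*(g - 5)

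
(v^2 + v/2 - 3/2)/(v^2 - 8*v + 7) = (v + 3/2)/(v - 7)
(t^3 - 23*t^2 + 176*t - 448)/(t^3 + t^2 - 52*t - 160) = (t^2 - 15*t + 56)/(t^2 + 9*t + 20)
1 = 1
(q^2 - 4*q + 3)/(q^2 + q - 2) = (q - 3)/(q + 2)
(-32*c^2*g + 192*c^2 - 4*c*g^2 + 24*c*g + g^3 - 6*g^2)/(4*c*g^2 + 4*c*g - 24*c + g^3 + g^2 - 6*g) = (-8*c*g + 48*c + g^2 - 6*g)/(g^2 + g - 6)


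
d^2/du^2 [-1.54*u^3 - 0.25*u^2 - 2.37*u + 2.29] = -9.24*u - 0.5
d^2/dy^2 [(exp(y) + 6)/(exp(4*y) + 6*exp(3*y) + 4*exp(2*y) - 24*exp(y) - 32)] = (9*exp(6*y) + 126*exp(5*y) + 440*exp(4*y) + 256*exp(3*y) + 240*exp(2*y) + 2336*exp(y) - 896)*exp(y)/(exp(10*y) + 14*exp(9*y) + 60*exp(8*y) - 8*exp(7*y) - 688*exp(6*y) - 1248*exp(5*y) + 1856*exp(4*y) + 6784*exp(3*y) + 1536*exp(2*y) - 10240*exp(y) - 8192)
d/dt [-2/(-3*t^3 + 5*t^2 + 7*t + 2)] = 2*(-9*t^2 + 10*t + 7)/(-3*t^3 + 5*t^2 + 7*t + 2)^2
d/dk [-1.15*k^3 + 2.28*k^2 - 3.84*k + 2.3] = -3.45*k^2 + 4.56*k - 3.84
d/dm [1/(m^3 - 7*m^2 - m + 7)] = (-3*m^2 + 14*m + 1)/(m^3 - 7*m^2 - m + 7)^2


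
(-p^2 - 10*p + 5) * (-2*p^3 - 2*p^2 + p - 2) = 2*p^5 + 22*p^4 + 9*p^3 - 18*p^2 + 25*p - 10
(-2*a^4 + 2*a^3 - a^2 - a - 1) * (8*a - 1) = -16*a^5 + 18*a^4 - 10*a^3 - 7*a^2 - 7*a + 1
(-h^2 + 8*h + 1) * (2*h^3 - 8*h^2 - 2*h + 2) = -2*h^5 + 24*h^4 - 60*h^3 - 26*h^2 + 14*h + 2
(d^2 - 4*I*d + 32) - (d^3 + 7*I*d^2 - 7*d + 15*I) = -d^3 + d^2 - 7*I*d^2 + 7*d - 4*I*d + 32 - 15*I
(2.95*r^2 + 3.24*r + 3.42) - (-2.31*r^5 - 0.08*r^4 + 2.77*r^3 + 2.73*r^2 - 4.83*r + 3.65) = 2.31*r^5 + 0.08*r^4 - 2.77*r^3 + 0.22*r^2 + 8.07*r - 0.23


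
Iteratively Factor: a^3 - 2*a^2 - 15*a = (a + 3)*(a^2 - 5*a) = (a - 5)*(a + 3)*(a)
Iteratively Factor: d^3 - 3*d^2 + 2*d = (d - 2)*(d^2 - d) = d*(d - 2)*(d - 1)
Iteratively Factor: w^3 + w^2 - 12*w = (w + 4)*(w^2 - 3*w) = w*(w + 4)*(w - 3)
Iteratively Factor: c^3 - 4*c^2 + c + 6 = (c - 3)*(c^2 - c - 2) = (c - 3)*(c - 2)*(c + 1)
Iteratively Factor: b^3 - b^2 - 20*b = (b)*(b^2 - b - 20) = b*(b + 4)*(b - 5)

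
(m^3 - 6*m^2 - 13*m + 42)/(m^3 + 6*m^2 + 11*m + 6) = (m^2 - 9*m + 14)/(m^2 + 3*m + 2)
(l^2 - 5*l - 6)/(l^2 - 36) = (l + 1)/(l + 6)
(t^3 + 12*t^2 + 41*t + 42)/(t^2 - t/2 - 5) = 2*(t^2 + 10*t + 21)/(2*t - 5)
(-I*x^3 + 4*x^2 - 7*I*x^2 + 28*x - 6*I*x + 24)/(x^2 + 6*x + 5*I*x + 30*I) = (-I*x^2 + x*(4 - I) + 4)/(x + 5*I)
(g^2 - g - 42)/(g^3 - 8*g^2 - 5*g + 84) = (g + 6)/(g^2 - g - 12)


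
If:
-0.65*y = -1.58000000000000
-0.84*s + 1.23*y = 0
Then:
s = 3.56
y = 2.43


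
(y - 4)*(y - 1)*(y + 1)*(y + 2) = y^4 - 2*y^3 - 9*y^2 + 2*y + 8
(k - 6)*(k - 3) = k^2 - 9*k + 18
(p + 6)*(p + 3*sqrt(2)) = p^2 + 3*sqrt(2)*p + 6*p + 18*sqrt(2)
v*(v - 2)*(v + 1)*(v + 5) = v^4 + 4*v^3 - 7*v^2 - 10*v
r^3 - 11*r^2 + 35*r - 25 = (r - 5)^2*(r - 1)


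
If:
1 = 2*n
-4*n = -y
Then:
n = 1/2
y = 2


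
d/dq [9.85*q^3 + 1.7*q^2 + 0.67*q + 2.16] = 29.55*q^2 + 3.4*q + 0.67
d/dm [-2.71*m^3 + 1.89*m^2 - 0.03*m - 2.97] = -8.13*m^2 + 3.78*m - 0.03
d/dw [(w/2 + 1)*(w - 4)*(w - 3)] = 3*w^2/2 - 5*w - 1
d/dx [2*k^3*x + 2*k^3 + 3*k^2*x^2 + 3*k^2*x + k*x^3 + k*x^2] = k*(2*k^2 + 6*k*x + 3*k + 3*x^2 + 2*x)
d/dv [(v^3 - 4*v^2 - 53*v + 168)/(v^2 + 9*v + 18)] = (v^4 + 18*v^3 + 71*v^2 - 480*v - 2466)/(v^4 + 18*v^3 + 117*v^2 + 324*v + 324)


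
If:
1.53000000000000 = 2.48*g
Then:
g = 0.62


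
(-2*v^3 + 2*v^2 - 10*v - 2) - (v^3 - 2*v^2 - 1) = -3*v^3 + 4*v^2 - 10*v - 1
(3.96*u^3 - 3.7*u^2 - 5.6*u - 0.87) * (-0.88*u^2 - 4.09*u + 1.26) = -3.4848*u^5 - 12.9404*u^4 + 25.0506*u^3 + 19.0076*u^2 - 3.4977*u - 1.0962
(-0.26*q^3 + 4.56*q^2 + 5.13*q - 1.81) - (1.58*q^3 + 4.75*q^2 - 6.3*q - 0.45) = -1.84*q^3 - 0.19*q^2 + 11.43*q - 1.36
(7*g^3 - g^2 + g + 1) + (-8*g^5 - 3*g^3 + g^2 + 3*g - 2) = -8*g^5 + 4*g^3 + 4*g - 1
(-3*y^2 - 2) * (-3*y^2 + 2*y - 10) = 9*y^4 - 6*y^3 + 36*y^2 - 4*y + 20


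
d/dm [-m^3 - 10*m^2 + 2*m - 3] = -3*m^2 - 20*m + 2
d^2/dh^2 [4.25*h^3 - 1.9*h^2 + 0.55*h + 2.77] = 25.5*h - 3.8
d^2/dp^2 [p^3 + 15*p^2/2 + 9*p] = 6*p + 15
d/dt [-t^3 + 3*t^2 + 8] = 3*t*(2 - t)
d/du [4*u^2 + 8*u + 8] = 8*u + 8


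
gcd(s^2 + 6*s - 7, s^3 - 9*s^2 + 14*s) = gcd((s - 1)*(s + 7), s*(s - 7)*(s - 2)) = 1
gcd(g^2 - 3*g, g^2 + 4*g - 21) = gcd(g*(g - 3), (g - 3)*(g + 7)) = g - 3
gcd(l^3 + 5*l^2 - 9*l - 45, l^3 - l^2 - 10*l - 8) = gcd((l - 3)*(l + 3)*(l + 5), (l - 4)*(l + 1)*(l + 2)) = 1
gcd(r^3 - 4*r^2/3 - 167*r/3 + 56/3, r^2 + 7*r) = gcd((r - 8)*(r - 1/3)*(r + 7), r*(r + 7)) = r + 7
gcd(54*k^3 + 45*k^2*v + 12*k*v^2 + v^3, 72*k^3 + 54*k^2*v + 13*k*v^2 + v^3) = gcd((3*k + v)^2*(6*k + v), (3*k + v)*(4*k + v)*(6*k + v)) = 18*k^2 + 9*k*v + v^2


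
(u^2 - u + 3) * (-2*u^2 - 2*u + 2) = -2*u^4 - 2*u^2 - 8*u + 6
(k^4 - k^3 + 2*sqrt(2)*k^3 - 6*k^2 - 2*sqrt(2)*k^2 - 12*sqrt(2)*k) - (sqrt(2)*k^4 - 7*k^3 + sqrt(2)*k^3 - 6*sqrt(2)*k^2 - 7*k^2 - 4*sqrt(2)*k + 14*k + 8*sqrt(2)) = -sqrt(2)*k^4 + k^4 + sqrt(2)*k^3 + 6*k^3 + k^2 + 4*sqrt(2)*k^2 - 14*k - 8*sqrt(2)*k - 8*sqrt(2)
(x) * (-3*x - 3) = -3*x^2 - 3*x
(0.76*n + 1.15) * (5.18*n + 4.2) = 3.9368*n^2 + 9.149*n + 4.83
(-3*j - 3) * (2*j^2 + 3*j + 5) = -6*j^3 - 15*j^2 - 24*j - 15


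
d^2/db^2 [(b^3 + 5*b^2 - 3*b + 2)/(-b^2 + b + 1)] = 8*(-b^3 - 6*b^2 + 3*b - 3)/(b^6 - 3*b^5 + 5*b^3 - 3*b - 1)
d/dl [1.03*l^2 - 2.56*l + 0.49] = 2.06*l - 2.56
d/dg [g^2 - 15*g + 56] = 2*g - 15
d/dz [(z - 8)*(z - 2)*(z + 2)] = 3*z^2 - 16*z - 4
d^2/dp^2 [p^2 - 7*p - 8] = 2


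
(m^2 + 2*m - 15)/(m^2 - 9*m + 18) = (m + 5)/(m - 6)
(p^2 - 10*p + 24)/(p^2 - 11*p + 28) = (p - 6)/(p - 7)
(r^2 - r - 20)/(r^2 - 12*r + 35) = (r + 4)/(r - 7)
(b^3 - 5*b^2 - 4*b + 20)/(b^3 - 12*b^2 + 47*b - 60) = (b^2 - 4)/(b^2 - 7*b + 12)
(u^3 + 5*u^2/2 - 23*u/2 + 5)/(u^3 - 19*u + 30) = (u - 1/2)/(u - 3)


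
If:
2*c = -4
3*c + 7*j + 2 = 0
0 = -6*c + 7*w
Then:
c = -2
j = 4/7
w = -12/7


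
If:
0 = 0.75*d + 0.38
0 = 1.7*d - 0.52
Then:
No Solution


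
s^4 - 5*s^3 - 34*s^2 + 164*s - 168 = (s - 7)*(s - 2)^2*(s + 6)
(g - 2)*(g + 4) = g^2 + 2*g - 8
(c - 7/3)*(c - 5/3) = c^2 - 4*c + 35/9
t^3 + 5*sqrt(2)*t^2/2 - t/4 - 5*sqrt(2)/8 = (t - 1/2)*(t + 1/2)*(t + 5*sqrt(2)/2)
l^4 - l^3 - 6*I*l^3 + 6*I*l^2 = l^2*(l - 1)*(l - 6*I)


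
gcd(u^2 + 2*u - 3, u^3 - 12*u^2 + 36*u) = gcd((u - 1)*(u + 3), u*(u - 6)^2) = 1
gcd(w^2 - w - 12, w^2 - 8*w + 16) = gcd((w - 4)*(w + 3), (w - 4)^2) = w - 4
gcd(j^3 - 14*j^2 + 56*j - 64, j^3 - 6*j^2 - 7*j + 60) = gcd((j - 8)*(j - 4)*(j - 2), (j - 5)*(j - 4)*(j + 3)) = j - 4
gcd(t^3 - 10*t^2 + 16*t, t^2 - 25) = 1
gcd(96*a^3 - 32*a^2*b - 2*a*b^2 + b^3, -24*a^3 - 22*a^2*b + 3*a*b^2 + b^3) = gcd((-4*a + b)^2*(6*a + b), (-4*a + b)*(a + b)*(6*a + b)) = 24*a^2 - 2*a*b - b^2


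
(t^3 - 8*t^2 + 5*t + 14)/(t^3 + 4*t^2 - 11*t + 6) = (t^3 - 8*t^2 + 5*t + 14)/(t^3 + 4*t^2 - 11*t + 6)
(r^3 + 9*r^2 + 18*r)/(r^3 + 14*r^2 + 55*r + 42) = r*(r + 3)/(r^2 + 8*r + 7)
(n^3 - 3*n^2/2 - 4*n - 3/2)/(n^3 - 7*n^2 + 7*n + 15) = (n + 1/2)/(n - 5)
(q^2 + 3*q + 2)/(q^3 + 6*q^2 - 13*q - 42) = (q + 1)/(q^2 + 4*q - 21)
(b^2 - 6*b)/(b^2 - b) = (b - 6)/(b - 1)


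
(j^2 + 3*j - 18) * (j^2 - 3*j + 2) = j^4 - 25*j^2 + 60*j - 36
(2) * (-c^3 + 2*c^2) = -2*c^3 + 4*c^2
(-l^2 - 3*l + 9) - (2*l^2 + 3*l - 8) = -3*l^2 - 6*l + 17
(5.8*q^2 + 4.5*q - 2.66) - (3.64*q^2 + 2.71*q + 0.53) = 2.16*q^2 + 1.79*q - 3.19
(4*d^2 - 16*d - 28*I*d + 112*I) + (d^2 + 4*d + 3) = 5*d^2 - 12*d - 28*I*d + 3 + 112*I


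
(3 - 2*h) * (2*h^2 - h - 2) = -4*h^3 + 8*h^2 + h - 6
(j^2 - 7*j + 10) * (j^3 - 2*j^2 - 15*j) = j^5 - 9*j^4 + 9*j^3 + 85*j^2 - 150*j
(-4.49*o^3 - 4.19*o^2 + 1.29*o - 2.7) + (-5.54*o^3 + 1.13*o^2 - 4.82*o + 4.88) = -10.03*o^3 - 3.06*o^2 - 3.53*o + 2.18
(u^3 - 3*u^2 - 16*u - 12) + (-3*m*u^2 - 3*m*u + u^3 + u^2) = -3*m*u^2 - 3*m*u + 2*u^3 - 2*u^2 - 16*u - 12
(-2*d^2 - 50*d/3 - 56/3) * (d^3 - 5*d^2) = -2*d^5 - 20*d^4/3 + 194*d^3/3 + 280*d^2/3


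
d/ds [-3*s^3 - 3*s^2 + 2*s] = -9*s^2 - 6*s + 2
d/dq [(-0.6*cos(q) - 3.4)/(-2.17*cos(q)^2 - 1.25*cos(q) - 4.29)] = (1.302*cos(q)^2 + 14.756*cos(q) + 1.676)*sin(q)/(4.7089*cos(q)^4 + 5.425*cos(q)^3 + 20.1811*cos(q)^2 + 10.725*cos(q) + 18.4041)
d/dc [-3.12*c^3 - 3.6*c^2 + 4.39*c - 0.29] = -9.36*c^2 - 7.2*c + 4.39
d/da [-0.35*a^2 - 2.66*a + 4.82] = -0.7*a - 2.66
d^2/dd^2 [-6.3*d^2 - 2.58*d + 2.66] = -12.6000000000000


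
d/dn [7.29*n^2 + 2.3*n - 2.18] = 14.58*n + 2.3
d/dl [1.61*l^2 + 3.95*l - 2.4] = 3.22*l + 3.95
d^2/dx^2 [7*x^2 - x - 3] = 14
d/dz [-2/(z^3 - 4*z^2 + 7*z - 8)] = 2*(3*z^2 - 8*z + 7)/(z^3 - 4*z^2 + 7*z - 8)^2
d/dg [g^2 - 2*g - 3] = 2*g - 2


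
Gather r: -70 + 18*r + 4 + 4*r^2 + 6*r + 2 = 4*r^2 + 24*r - 64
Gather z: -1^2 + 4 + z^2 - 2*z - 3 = z^2 - 2*z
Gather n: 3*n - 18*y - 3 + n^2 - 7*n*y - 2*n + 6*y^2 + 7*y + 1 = n^2 + n*(1 - 7*y) + 6*y^2 - 11*y - 2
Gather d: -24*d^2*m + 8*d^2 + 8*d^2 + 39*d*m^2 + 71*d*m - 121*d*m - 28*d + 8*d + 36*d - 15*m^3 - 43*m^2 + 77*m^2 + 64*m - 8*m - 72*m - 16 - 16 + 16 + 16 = d^2*(16 - 24*m) + d*(39*m^2 - 50*m + 16) - 15*m^3 + 34*m^2 - 16*m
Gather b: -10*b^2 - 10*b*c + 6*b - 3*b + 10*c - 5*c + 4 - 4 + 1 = -10*b^2 + b*(3 - 10*c) + 5*c + 1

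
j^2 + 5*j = j*(j + 5)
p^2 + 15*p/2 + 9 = (p + 3/2)*(p + 6)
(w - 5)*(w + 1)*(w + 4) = w^3 - 21*w - 20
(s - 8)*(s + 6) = s^2 - 2*s - 48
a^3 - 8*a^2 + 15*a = a*(a - 5)*(a - 3)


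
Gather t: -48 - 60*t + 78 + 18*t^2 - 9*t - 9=18*t^2 - 69*t + 21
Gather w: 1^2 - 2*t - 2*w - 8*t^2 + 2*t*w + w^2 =-8*t^2 - 2*t + w^2 + w*(2*t - 2) + 1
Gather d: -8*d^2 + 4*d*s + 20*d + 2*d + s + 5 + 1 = -8*d^2 + d*(4*s + 22) + s + 6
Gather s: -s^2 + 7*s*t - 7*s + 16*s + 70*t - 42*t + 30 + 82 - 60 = -s^2 + s*(7*t + 9) + 28*t + 52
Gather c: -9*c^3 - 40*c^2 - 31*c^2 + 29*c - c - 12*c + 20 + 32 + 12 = -9*c^3 - 71*c^2 + 16*c + 64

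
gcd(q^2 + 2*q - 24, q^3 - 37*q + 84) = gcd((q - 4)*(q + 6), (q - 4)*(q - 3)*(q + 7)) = q - 4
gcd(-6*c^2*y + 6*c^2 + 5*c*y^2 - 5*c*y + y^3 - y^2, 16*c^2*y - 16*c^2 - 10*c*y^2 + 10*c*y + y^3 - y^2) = y - 1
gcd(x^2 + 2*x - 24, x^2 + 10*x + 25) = 1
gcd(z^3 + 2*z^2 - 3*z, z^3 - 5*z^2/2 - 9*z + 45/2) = z + 3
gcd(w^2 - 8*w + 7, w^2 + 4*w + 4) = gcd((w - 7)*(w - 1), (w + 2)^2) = 1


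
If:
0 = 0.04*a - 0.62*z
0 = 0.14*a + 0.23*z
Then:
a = 0.00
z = 0.00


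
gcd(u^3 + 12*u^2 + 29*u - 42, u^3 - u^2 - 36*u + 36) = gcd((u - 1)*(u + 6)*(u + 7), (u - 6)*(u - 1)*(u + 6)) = u^2 + 5*u - 6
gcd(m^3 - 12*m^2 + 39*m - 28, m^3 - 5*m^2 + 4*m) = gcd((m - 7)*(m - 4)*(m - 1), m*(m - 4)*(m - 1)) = m^2 - 5*m + 4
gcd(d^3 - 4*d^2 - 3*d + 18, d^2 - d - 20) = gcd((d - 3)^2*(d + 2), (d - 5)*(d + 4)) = 1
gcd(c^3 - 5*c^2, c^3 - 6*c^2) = c^2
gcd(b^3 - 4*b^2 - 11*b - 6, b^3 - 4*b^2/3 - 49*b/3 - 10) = 1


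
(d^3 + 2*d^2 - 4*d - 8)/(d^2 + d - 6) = (d^2 + 4*d + 4)/(d + 3)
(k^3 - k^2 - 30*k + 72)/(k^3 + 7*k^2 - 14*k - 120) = (k - 3)/(k + 5)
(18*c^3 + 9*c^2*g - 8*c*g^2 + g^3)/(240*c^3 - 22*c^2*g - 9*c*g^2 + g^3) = (3*c^2 + 2*c*g - g^2)/(40*c^2 + 3*c*g - g^2)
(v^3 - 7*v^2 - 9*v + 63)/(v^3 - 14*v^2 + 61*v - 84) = (v + 3)/(v - 4)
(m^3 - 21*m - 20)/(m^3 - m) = (m^2 - m - 20)/(m*(m - 1))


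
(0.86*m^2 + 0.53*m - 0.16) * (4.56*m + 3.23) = 3.9216*m^3 + 5.1946*m^2 + 0.9823*m - 0.5168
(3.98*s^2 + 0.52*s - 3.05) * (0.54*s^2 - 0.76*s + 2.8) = 2.1492*s^4 - 2.744*s^3 + 9.1018*s^2 + 3.774*s - 8.54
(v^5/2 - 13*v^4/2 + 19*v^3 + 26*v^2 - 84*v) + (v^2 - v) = v^5/2 - 13*v^4/2 + 19*v^3 + 27*v^2 - 85*v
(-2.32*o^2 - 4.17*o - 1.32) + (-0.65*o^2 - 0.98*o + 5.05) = -2.97*o^2 - 5.15*o + 3.73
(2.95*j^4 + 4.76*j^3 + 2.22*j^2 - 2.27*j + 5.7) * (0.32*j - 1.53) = 0.944*j^5 - 2.9903*j^4 - 6.5724*j^3 - 4.123*j^2 + 5.2971*j - 8.721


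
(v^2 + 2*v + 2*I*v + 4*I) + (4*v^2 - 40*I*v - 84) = 5*v^2 + 2*v - 38*I*v - 84 + 4*I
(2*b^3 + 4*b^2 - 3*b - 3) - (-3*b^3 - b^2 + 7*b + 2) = 5*b^3 + 5*b^2 - 10*b - 5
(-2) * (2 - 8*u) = 16*u - 4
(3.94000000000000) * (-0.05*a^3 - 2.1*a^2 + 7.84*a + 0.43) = -0.197*a^3 - 8.274*a^2 + 30.8896*a + 1.6942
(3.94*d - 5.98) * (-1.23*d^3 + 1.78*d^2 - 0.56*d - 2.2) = -4.8462*d^4 + 14.3686*d^3 - 12.8508*d^2 - 5.3192*d + 13.156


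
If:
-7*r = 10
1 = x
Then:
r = -10/7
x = 1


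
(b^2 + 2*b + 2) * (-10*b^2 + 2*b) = -10*b^4 - 18*b^3 - 16*b^2 + 4*b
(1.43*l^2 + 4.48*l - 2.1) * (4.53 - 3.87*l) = -5.5341*l^3 - 10.8597*l^2 + 28.4214*l - 9.513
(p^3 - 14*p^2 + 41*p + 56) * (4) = 4*p^3 - 56*p^2 + 164*p + 224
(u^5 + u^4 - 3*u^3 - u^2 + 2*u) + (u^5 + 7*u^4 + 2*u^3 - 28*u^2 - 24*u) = 2*u^5 + 8*u^4 - u^3 - 29*u^2 - 22*u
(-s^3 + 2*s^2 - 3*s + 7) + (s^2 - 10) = -s^3 + 3*s^2 - 3*s - 3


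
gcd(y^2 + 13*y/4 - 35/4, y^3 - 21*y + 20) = y + 5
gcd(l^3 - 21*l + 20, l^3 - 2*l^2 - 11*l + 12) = l^2 - 5*l + 4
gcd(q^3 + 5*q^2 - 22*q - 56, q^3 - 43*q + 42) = q + 7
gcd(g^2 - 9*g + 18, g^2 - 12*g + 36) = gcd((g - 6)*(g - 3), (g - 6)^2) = g - 6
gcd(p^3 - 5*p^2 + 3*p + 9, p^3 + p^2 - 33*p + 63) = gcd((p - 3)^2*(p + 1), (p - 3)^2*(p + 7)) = p^2 - 6*p + 9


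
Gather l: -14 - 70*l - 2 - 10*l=-80*l - 16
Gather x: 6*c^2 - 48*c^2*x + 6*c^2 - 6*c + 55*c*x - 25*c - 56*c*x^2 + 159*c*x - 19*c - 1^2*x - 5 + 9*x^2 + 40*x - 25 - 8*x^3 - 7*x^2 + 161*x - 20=12*c^2 - 50*c - 8*x^3 + x^2*(2 - 56*c) + x*(-48*c^2 + 214*c + 200) - 50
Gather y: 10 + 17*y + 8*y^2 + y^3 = y^3 + 8*y^2 + 17*y + 10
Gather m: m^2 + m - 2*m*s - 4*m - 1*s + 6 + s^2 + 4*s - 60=m^2 + m*(-2*s - 3) + s^2 + 3*s - 54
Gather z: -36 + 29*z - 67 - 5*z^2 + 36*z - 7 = -5*z^2 + 65*z - 110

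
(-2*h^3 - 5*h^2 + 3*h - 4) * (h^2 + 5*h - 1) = -2*h^5 - 15*h^4 - 20*h^3 + 16*h^2 - 23*h + 4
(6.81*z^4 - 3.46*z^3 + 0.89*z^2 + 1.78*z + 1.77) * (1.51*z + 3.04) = 10.2831*z^5 + 15.4778*z^4 - 9.1745*z^3 + 5.3934*z^2 + 8.0839*z + 5.3808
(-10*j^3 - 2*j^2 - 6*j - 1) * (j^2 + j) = -10*j^5 - 12*j^4 - 8*j^3 - 7*j^2 - j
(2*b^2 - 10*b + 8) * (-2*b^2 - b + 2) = -4*b^4 + 18*b^3 - 2*b^2 - 28*b + 16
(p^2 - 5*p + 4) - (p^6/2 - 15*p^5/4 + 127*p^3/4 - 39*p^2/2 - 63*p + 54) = -p^6/2 + 15*p^5/4 - 127*p^3/4 + 41*p^2/2 + 58*p - 50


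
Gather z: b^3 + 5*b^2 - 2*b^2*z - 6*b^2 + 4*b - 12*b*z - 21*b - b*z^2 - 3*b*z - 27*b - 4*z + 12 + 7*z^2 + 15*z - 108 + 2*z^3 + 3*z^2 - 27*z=b^3 - b^2 - 44*b + 2*z^3 + z^2*(10 - b) + z*(-2*b^2 - 15*b - 16) - 96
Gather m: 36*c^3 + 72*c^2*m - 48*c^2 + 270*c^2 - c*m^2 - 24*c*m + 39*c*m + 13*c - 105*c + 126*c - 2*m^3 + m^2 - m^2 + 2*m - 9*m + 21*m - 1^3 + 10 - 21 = 36*c^3 + 222*c^2 - c*m^2 + 34*c - 2*m^3 + m*(72*c^2 + 15*c + 14) - 12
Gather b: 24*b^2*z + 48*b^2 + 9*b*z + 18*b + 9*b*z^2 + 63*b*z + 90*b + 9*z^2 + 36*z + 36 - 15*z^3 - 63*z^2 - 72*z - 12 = b^2*(24*z + 48) + b*(9*z^2 + 72*z + 108) - 15*z^3 - 54*z^2 - 36*z + 24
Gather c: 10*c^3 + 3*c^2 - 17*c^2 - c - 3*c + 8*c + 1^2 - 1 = 10*c^3 - 14*c^2 + 4*c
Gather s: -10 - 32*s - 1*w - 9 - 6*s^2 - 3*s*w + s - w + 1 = -6*s^2 + s*(-3*w - 31) - 2*w - 18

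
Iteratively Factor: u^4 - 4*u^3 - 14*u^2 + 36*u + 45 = (u - 5)*(u^3 + u^2 - 9*u - 9) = (u - 5)*(u + 3)*(u^2 - 2*u - 3) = (u - 5)*(u + 1)*(u + 3)*(u - 3)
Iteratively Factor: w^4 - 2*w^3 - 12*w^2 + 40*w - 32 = (w - 2)*(w^3 - 12*w + 16) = (w - 2)^2*(w^2 + 2*w - 8) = (w - 2)^3*(w + 4)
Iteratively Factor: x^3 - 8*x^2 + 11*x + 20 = (x - 4)*(x^2 - 4*x - 5) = (x - 4)*(x + 1)*(x - 5)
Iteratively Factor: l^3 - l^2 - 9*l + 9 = (l - 1)*(l^2 - 9) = (l - 1)*(l + 3)*(l - 3)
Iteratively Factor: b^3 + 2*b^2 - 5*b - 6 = (b + 3)*(b^2 - b - 2) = (b + 1)*(b + 3)*(b - 2)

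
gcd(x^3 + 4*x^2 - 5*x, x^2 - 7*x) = x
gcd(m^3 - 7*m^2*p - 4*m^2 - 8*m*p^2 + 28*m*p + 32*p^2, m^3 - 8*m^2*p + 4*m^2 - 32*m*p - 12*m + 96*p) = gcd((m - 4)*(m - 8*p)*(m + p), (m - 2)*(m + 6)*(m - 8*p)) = -m + 8*p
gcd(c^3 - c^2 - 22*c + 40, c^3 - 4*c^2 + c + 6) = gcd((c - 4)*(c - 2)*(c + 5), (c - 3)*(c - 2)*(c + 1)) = c - 2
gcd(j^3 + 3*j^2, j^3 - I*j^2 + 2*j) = j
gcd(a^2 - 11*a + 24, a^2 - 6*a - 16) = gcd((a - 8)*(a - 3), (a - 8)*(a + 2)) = a - 8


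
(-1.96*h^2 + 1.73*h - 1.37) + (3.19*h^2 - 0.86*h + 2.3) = 1.23*h^2 + 0.87*h + 0.93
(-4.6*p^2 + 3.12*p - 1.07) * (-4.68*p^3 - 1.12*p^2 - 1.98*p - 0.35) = 21.528*p^5 - 9.4496*p^4 + 10.6212*p^3 - 3.3692*p^2 + 1.0266*p + 0.3745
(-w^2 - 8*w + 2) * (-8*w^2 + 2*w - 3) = 8*w^4 + 62*w^3 - 29*w^2 + 28*w - 6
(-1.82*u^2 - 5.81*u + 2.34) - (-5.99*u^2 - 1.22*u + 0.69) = 4.17*u^2 - 4.59*u + 1.65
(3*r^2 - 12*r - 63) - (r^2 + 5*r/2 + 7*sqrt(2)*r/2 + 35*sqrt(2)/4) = 2*r^2 - 29*r/2 - 7*sqrt(2)*r/2 - 63 - 35*sqrt(2)/4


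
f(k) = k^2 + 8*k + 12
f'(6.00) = 20.00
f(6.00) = 96.00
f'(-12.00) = -16.00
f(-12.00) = 60.00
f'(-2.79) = 2.42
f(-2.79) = -2.54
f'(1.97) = 11.94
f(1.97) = 31.64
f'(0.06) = 8.12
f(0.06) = 12.48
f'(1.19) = 10.38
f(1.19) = 22.94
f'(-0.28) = 7.44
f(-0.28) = 9.84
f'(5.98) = 19.96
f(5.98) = 95.60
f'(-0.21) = 7.58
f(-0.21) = 10.36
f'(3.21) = 14.42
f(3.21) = 47.98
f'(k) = 2*k + 8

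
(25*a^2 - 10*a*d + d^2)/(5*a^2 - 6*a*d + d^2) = (5*a - d)/(a - d)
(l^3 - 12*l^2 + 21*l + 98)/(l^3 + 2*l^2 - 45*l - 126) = (l^2 - 5*l - 14)/(l^2 + 9*l + 18)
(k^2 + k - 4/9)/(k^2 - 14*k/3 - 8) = (k - 1/3)/(k - 6)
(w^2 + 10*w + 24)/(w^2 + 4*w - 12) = (w + 4)/(w - 2)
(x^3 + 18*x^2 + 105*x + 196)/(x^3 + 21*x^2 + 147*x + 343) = (x + 4)/(x + 7)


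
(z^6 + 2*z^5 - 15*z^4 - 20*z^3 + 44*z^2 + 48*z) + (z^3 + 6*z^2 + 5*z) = z^6 + 2*z^5 - 15*z^4 - 19*z^3 + 50*z^2 + 53*z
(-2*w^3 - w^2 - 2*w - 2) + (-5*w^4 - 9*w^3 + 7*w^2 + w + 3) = -5*w^4 - 11*w^3 + 6*w^2 - w + 1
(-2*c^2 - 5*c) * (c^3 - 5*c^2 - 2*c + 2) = -2*c^5 + 5*c^4 + 29*c^3 + 6*c^2 - 10*c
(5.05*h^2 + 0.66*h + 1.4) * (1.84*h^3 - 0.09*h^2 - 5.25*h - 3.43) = 9.292*h^5 + 0.7599*h^4 - 23.9959*h^3 - 20.9125*h^2 - 9.6138*h - 4.802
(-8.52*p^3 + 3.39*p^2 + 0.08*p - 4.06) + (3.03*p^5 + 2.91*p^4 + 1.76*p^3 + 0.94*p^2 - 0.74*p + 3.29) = 3.03*p^5 + 2.91*p^4 - 6.76*p^3 + 4.33*p^2 - 0.66*p - 0.77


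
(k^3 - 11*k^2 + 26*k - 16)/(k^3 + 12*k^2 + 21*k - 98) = (k^2 - 9*k + 8)/(k^2 + 14*k + 49)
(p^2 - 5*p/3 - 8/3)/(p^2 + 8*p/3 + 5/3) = (3*p - 8)/(3*p + 5)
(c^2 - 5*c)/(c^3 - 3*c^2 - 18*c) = (5 - c)/(-c^2 + 3*c + 18)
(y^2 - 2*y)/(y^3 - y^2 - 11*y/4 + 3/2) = 4*y/(4*y^2 + 4*y - 3)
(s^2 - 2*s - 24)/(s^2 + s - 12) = (s - 6)/(s - 3)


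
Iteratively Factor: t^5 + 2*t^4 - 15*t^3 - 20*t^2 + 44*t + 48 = (t + 1)*(t^4 + t^3 - 16*t^2 - 4*t + 48) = (t - 2)*(t + 1)*(t^3 + 3*t^2 - 10*t - 24) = (t - 2)*(t + 1)*(t + 4)*(t^2 - t - 6) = (t - 2)*(t + 1)*(t + 2)*(t + 4)*(t - 3)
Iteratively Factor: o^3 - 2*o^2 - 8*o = (o + 2)*(o^2 - 4*o) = (o - 4)*(o + 2)*(o)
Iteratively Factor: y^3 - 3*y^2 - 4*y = (y - 4)*(y^2 + y) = (y - 4)*(y + 1)*(y)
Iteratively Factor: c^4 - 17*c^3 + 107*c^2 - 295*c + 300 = (c - 3)*(c^3 - 14*c^2 + 65*c - 100) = (c - 4)*(c - 3)*(c^2 - 10*c + 25) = (c - 5)*(c - 4)*(c - 3)*(c - 5)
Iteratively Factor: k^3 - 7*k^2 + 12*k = (k)*(k^2 - 7*k + 12) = k*(k - 3)*(k - 4)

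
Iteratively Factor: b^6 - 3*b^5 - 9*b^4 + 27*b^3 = (b)*(b^5 - 3*b^4 - 9*b^3 + 27*b^2) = b*(b - 3)*(b^4 - 9*b^2) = b^2*(b - 3)*(b^3 - 9*b) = b^3*(b - 3)*(b^2 - 9) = b^3*(b - 3)*(b + 3)*(b - 3)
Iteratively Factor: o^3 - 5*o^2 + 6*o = (o - 2)*(o^2 - 3*o) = o*(o - 2)*(o - 3)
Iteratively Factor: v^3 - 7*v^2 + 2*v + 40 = (v + 2)*(v^2 - 9*v + 20) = (v - 5)*(v + 2)*(v - 4)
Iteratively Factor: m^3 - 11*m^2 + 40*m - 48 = (m - 4)*(m^2 - 7*m + 12) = (m - 4)*(m - 3)*(m - 4)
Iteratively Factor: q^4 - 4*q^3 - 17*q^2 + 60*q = (q + 4)*(q^3 - 8*q^2 + 15*q) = q*(q + 4)*(q^2 - 8*q + 15) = q*(q - 5)*(q + 4)*(q - 3)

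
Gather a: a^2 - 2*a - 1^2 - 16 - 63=a^2 - 2*a - 80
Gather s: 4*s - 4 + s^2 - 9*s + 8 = s^2 - 5*s + 4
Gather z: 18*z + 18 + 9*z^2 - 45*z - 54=9*z^2 - 27*z - 36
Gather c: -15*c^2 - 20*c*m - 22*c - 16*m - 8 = -15*c^2 + c*(-20*m - 22) - 16*m - 8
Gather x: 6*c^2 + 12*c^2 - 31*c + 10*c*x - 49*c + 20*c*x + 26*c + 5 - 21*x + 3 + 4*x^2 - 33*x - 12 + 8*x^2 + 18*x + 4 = 18*c^2 - 54*c + 12*x^2 + x*(30*c - 36)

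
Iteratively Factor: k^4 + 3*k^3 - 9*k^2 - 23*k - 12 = (k + 1)*(k^3 + 2*k^2 - 11*k - 12) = (k + 1)^2*(k^2 + k - 12) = (k - 3)*(k + 1)^2*(k + 4)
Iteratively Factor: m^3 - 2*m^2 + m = (m - 1)*(m^2 - m) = m*(m - 1)*(m - 1)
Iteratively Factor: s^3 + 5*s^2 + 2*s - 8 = (s - 1)*(s^2 + 6*s + 8) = (s - 1)*(s + 2)*(s + 4)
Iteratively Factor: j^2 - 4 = (j + 2)*(j - 2)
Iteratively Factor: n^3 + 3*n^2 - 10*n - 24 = (n - 3)*(n^2 + 6*n + 8) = (n - 3)*(n + 2)*(n + 4)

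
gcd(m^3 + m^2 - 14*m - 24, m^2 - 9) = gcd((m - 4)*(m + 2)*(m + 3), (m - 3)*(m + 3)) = m + 3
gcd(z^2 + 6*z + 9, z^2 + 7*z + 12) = z + 3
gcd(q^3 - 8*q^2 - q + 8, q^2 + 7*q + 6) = q + 1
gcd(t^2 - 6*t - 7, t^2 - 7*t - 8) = t + 1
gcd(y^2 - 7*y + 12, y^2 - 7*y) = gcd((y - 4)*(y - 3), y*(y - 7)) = 1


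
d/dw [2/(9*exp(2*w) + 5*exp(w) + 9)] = (-36*exp(w) - 10)*exp(w)/(9*exp(2*w) + 5*exp(w) + 9)^2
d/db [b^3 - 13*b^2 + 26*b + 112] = 3*b^2 - 26*b + 26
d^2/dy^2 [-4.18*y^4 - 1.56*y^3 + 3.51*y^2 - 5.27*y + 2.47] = -50.16*y^2 - 9.36*y + 7.02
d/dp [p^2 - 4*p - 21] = 2*p - 4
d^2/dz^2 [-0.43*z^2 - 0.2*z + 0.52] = -0.860000000000000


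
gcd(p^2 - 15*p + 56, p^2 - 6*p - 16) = p - 8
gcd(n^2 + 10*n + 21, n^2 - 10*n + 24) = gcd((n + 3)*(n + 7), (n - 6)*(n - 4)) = 1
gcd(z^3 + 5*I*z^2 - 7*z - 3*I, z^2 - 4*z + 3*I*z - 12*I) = z + 3*I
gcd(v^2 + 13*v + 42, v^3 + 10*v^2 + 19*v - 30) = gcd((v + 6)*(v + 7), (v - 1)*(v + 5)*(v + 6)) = v + 6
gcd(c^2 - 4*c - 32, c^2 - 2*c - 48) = c - 8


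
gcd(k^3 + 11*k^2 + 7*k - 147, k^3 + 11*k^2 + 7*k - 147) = k^3 + 11*k^2 + 7*k - 147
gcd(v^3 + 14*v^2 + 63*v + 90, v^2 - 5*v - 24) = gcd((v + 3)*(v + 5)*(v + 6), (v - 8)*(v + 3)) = v + 3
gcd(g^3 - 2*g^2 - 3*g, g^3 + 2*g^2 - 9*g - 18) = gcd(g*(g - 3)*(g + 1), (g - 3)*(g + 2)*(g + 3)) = g - 3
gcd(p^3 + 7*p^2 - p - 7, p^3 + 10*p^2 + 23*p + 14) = p^2 + 8*p + 7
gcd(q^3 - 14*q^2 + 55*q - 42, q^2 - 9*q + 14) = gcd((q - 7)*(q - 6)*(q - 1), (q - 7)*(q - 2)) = q - 7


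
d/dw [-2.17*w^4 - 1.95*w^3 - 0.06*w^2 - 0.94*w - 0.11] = -8.68*w^3 - 5.85*w^2 - 0.12*w - 0.94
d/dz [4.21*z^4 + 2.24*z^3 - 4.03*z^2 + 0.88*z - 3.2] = 16.84*z^3 + 6.72*z^2 - 8.06*z + 0.88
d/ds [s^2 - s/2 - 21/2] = 2*s - 1/2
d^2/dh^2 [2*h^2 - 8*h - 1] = 4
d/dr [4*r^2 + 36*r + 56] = 8*r + 36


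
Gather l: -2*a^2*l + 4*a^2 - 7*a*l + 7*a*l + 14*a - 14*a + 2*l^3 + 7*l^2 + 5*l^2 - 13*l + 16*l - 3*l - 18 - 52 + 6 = -2*a^2*l + 4*a^2 + 2*l^3 + 12*l^2 - 64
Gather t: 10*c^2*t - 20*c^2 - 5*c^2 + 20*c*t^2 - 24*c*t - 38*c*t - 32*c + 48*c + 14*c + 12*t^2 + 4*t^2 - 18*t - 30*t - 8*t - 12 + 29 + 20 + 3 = -25*c^2 + 30*c + t^2*(20*c + 16) + t*(10*c^2 - 62*c - 56) + 40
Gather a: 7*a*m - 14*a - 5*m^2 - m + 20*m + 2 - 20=a*(7*m - 14) - 5*m^2 + 19*m - 18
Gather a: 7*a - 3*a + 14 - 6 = 4*a + 8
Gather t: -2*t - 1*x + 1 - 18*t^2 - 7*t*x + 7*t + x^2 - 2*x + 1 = -18*t^2 + t*(5 - 7*x) + x^2 - 3*x + 2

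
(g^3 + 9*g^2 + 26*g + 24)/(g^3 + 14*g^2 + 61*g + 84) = (g + 2)/(g + 7)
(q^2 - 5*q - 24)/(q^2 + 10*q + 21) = (q - 8)/(q + 7)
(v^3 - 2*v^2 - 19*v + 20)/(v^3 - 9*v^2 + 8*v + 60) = (v^2 + 3*v - 4)/(v^2 - 4*v - 12)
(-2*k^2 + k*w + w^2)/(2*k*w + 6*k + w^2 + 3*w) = (-k + w)/(w + 3)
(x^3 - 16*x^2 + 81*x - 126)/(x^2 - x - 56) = (-x^3 + 16*x^2 - 81*x + 126)/(-x^2 + x + 56)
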